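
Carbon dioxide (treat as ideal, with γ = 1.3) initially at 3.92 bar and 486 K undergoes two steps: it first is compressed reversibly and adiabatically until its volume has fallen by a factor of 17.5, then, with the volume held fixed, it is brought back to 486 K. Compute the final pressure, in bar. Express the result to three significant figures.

Adiabatic step (PV^γ = const): P₂ = 3.92×17.5^(1.3) = 161.9 bar; T₂ = 486×17.5^(0.3) = 1147 K.
Isochoric: P₃ = P₂(T₃/T₂) = 161.9 × (486/1147) = 68.6 bar.

P₃ ≈ 68.6 bar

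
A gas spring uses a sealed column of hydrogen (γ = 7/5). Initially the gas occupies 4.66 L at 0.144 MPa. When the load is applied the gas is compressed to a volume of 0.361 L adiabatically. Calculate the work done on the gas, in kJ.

P₂ = P₁(V₁/V₂)^γ = 0.144×(4.66/0.361)^(7/5) = 5.171 MPa.
For a reversible adiabat, W_by_gas = (P₁V₁ − P₂V₂)/(γ−1).
W_by = (144000×0.00466 − 5.171×10^6×0.000361) / (2/5) = -2989 J.
W_on_gas = −W_by = 2989 J.

W ≈ 2.99 kJ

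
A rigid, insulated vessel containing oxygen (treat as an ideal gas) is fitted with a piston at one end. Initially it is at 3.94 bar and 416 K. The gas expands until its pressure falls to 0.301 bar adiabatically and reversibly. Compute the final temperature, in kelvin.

Adiabatic: T₂/T₁ = (P₂/P₁)^((γ−1)/γ).
For a diatomic ideal gas γ = 7/5, so (γ−1)/γ = 2/7.
T₂ = 416 × (0.301/3.94)^(2/7) = 199.5 K.

T₂ ≈ 200 K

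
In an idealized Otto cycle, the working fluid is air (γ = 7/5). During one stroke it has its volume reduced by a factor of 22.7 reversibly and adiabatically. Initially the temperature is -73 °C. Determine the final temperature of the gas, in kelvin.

T₂ ≈ 698 K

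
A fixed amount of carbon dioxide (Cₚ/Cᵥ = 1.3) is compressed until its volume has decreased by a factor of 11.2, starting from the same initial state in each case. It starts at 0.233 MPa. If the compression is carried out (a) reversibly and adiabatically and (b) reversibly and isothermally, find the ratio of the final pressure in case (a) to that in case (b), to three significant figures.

Isothermal: P_b = P₁(V₁/V₂) = 0.233×11.2.
Adiabatic: P_a = P₁(V₁/V₂)^γ = 0.233×11.2^(1.3).
P_a/P_b = (V₁/V₂)^(γ−1) = 11.2^(0.3) = 2.064.

P_adiabatic / P_isothermal ≈ 2.06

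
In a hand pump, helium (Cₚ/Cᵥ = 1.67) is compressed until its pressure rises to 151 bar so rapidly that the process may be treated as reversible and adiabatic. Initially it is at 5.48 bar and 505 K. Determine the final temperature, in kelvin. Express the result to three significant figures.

Adiabatic: T₂/T₁ = (P₂/P₁)^((γ−1)/γ).
T₂ = 505 × (151/5.48)^(0.401) = 1910 K.

T₂ ≈ 1910 K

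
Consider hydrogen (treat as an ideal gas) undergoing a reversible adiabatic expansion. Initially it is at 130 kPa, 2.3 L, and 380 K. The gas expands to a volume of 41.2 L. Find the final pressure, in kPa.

Since PV^γ is constant along a reversible adiabat, P₂ = P₁ (V₁/V₂)^γ.
γ = 7/5 for a diatomic ideal gas.
P₂ = 130 × (2.3/41.2)^(7/5) = 2.288 kPa.

P₂ ≈ 2.29 kPa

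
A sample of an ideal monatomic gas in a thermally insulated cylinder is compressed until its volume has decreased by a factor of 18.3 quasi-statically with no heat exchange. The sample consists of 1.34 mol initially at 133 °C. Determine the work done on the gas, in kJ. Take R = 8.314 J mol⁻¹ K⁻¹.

W ≈ 40.3 kJ

For a reversible adiabat TV^(γ−1) is constant, so T₂ = T₁ (V₁/V₂)^(γ−1).
γ = 5/3 for a monatomic ideal gas, so γ−1 = 2/3.
T₁ = 133 °C = 406.1 K.
T₂ = 406.1 × 18.3^(2/3) = 2820 K.
Q = 0, so ΔU = W_on_gas = nCᵥΔT with Cᵥ = R/(γ−1) = 12.47 J/(mol·K).
ΔU = 1.34 × 12.47 × (2820 − 406.1) = 40350 J.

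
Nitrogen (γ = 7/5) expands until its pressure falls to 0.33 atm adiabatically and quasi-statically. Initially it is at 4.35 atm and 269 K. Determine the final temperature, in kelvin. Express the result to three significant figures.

T₂ ≈ 129 K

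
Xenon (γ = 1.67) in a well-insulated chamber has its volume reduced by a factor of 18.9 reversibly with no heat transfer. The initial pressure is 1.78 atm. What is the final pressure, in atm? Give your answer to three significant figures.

Since PV^γ is constant along a reversible adiabat, P₂ = P₁ (V₁/V₂)^γ.
P₂ = 1.78 × 18.9^(1.67) = 241.1 atm.

P₂ ≈ 241 atm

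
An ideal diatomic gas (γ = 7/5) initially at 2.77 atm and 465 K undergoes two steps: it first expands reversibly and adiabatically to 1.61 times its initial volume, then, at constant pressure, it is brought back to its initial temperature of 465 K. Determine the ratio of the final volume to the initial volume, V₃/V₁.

V₃/V₁ ≈ 1.95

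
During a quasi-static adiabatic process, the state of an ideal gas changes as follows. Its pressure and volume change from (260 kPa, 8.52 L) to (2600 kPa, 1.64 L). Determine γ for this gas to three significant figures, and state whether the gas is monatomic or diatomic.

PV^γ = const ⇒ γ = ln(P₂/P₁) / ln(V₁/V₂).
γ = ln(2600/260) / ln(8.52/1.64) = 1.397.
γ ≈ 1.40 is close to 7/5, so the gas is diatomic.

γ ≈ 1.40; diatomic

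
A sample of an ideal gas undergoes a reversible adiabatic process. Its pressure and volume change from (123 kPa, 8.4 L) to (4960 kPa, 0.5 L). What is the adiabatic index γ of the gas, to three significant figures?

PV^γ = const ⇒ γ = ln(P₂/P₁) / ln(V₁/V₂).
γ = ln(4960/123) / ln(8.4/0.5) = 1.31.

γ ≈ 1.31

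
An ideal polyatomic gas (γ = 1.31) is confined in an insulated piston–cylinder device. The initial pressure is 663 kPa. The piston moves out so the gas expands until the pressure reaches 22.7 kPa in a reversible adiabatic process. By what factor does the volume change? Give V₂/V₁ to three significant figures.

From PV^γ = const, V₂/V₁ = (P₁/P₂)^(1/γ).
V₂/V₁ = (663/22.7)^(0.763) = 13.14.

V₂/V₁ ≈ 13.1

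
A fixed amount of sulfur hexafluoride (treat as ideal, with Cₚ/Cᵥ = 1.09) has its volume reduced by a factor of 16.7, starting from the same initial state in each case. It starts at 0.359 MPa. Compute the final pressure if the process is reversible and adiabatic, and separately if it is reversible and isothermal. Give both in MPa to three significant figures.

adiabatic: 7.72 MPa; isothermal: 6.00 MPa

Isothermal: P₂ = P₁(V₁/V₂) = 0.359×16.7 = 5.995 MPa.
Adiabatic: P₂ = P₁(V₁/V₂)^γ = 0.359×16.7^(1.09) = 7.724 MPa.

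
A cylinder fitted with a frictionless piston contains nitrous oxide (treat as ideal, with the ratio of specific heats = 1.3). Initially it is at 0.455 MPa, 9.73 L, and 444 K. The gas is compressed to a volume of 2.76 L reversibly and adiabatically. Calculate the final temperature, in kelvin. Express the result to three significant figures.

T₂ ≈ 648 K

For a reversible adiabat TV^(γ−1) is constant, so T₂ = T₁ (V₁/V₂)^(γ−1).
T₂ = 444 × (9.73/2.76)^(0.3) = 648 K.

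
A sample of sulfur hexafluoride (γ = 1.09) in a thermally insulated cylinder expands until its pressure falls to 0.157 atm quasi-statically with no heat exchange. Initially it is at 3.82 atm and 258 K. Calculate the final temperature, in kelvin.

T₂ ≈ 198 K

Adiabatic: T₂/T₁ = (P₂/P₁)^((γ−1)/γ).
T₂ = 258 × (0.157/3.82)^(0.0826) = 198.2 K.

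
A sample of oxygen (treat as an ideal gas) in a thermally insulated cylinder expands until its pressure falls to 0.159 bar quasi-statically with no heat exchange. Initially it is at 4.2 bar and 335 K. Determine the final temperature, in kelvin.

Along an adiabat T P^((1−γ)/γ) is constant, so T₂ = T₁ (P₂/P₁)^((γ−1)/γ).
For a diatomic ideal gas γ = 7/5, so (γ−1)/γ = 2/7.
T₂ = 335 × (0.159/4.2)^(2/7) = 131.5 K.

T₂ ≈ 131 K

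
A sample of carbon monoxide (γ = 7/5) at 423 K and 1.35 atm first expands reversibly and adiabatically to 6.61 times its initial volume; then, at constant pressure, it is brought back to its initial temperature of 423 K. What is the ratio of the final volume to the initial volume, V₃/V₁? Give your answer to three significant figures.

Adiabatic step: V₂/V₁ = 6.61; T₂ = T₁·(1/6.61)^(2/5) = 198.7 K.
Isobaric step: V₃/V₂ = T₃/T₂ = 423/198.7.
V₃/V₁ = (V₂/V₁)(V₃/V₂) = 6.61 × (423/198.7) = 14.07.

V₃/V₁ ≈ 14.1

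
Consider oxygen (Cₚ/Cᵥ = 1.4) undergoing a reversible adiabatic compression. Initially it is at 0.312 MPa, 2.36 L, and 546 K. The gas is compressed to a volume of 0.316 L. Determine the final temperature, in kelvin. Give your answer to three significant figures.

T₂ ≈ 1220 K

Adiabatic: T₁V₁^(γ−1) = T₂V₂^(γ−1) ⇒ T₂ = T₁ (V₁/V₂)^(γ−1).
T₂ = 546 × (2.36/0.316)^(0.4) = 1220 K.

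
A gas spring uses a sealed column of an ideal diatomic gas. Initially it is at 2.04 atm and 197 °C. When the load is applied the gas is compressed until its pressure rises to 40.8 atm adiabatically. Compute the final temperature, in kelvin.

T₂ ≈ 1110 K

Adiabatic: T₂/T₁ = (P₂/P₁)^((γ−1)/γ).
For a diatomic ideal gas γ = 7/5, so (γ−1)/γ = 2/7.
T₁ = 197 °C = 470.1 K.
T₂ = 470.1 × (40.8/2.04)^(2/7) = 1107 K.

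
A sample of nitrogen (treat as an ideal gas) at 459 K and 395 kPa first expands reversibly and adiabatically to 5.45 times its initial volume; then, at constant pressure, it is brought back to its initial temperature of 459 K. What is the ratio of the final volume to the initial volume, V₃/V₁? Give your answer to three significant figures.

V₃/V₁ ≈ 10.7

For a diatomic ideal gas γ = 7/5.
Adiabatic step: V₂/V₁ = 5.45; T₂ = T₁·(1/5.45)^(2/5) = 232.9 K.
Isobaric step: V₃/V₂ = T₃/T₂ = 459/232.9.
V₃/V₁ = (V₂/V₁)(V₃/V₂) = 5.45 × (459/232.9) = 10.74.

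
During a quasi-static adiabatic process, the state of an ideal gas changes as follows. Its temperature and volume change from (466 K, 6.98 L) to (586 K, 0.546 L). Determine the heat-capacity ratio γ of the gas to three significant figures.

γ ≈ 1.09

TV^(γ−1) = const ⇒ γ − 1 = ln(T₂/T₁) / ln(V₁/V₂).
γ = 1 + ln(586/466) / ln(6.98/0.546) = 1.09.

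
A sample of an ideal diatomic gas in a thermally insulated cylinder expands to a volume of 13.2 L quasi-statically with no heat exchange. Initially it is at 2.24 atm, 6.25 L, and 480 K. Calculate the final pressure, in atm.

Since PV^γ is constant along a reversible adiabat, P₂ = P₁ (V₁/V₂)^γ.
γ = 7/5 for a diatomic ideal gas.
P₂ = 2.24 × (6.25/13.2)^(7/5) = 0.7865 atm.

P₂ ≈ 0.786 atm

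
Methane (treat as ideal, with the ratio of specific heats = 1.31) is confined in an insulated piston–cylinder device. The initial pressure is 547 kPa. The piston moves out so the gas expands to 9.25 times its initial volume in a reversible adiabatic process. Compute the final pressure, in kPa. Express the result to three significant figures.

P₂ ≈ 29.7 kPa

Adiabatic: P₁V₁^γ = P₂V₂^γ ⇒ P₂ = P₁ (V₁/V₂)^γ.
P₂ = 547 × (1/9.25)^(1.31) = 29.67 kPa.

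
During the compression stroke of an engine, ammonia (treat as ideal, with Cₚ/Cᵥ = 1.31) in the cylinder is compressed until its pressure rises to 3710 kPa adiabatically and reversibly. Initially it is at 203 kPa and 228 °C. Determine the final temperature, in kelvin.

Along an adiabat T P^((1−γ)/γ) is constant, so T₂ = T₁ (P₂/P₁)^((γ−1)/γ).
T₁ = 228 °C = 501.1 K.
T₂ = 501.1 × (3710/203)^(0.237) = 996.7 K.

T₂ ≈ 997 K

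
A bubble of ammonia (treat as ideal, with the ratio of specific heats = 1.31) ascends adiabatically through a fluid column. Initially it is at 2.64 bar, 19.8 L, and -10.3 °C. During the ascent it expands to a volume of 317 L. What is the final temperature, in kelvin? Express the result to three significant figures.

For a reversible adiabat TV^(γ−1) is constant, so T₂ = T₁ (V₁/V₂)^(γ−1).
T₁ = -10.3 °C = 262.8 K.
T₂ = 262.8 × (19.8/317)^(0.31) = 111.3 K.

T₂ ≈ 111 K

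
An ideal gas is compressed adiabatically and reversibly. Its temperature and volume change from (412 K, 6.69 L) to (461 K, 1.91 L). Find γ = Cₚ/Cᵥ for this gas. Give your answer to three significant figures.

γ ≈ 1.09

TV^(γ−1) = const ⇒ γ − 1 = ln(T₂/T₁) / ln(V₁/V₂).
γ = 1 + ln(461/412) / ln(6.69/1.91) = 1.09.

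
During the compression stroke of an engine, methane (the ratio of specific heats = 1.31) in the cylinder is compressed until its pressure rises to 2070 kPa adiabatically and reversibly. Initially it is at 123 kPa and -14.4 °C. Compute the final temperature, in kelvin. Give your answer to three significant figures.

T₂ ≈ 505 K

Along an adiabat T P^((1−γ)/γ) is constant, so T₂ = T₁ (P₂/P₁)^((γ−1)/γ).
T₁ = -14.4 °C = 258.8 K.
T₂ = 258.8 × (2070/123)^(0.237) = 504.7 K.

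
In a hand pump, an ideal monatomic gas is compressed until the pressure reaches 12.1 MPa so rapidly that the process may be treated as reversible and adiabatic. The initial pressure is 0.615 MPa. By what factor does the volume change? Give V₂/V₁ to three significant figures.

From PV^γ = const, V₂/V₁ = (P₁/P₂)^(1/γ).
For a monatomic ideal gas γ = 5/3.
V₂/V₁ = (0.615/12.1)^(3/5) = 0.1674.

V₂/V₁ ≈ 0.167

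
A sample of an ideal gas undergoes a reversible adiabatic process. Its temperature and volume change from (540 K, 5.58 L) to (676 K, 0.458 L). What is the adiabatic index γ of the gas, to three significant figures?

γ ≈ 1.09

TV^(γ−1) = const ⇒ γ − 1 = ln(T₂/T₁) / ln(V₁/V₂).
γ = 1 + ln(676/540) / ln(5.58/0.458) = 1.09.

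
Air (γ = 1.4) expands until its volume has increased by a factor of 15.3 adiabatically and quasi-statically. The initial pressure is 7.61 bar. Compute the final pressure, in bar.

Since PV^γ is constant along a reversible adiabat, P₂ = P₁ (V₁/V₂)^γ.
P₂ = 7.61 × (1/15.3)^(1.4) = 0.167 bar.

P₂ ≈ 0.167 bar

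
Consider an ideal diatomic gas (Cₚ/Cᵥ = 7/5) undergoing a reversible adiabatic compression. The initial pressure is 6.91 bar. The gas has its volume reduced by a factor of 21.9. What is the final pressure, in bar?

P₂ ≈ 520 bar

Since PV^γ is constant along a reversible adiabat, P₂ = P₁ (V₁/V₂)^γ.
P₂ = 6.91 × 21.9^(7/5) = 520.1 bar.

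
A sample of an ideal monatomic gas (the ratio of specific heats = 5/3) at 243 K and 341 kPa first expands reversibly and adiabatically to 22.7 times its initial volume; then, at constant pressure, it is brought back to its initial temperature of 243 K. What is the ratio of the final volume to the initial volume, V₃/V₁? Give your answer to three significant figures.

Adiabatic step: V₂/V₁ = 22.7; T₂ = T₁·(1/22.7)^(2/3) = 30.31 K.
Isobaric step: V₃/V₂ = T₃/T₂ = 243/30.31.
V₃/V₁ = (V₂/V₁)(V₃/V₂) = 22.7 × (243/30.31) = 182.

V₃/V₁ ≈ 182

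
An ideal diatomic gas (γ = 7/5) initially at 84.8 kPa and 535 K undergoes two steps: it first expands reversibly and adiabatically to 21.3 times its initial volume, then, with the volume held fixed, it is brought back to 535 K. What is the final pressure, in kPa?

Adiabatic step (PV^γ = const): P₂ = 84.8×(1/21.3)^(7/5) = 1.171 kPa; T₂ = 535×(1/21.3)^(2/5) = 157.4 K.
Isochoric: P₃ = P₂(T₃/T₂) = 1.171 × (535/157.4) = 3.981 kPa.

P₃ ≈ 3.98 kPa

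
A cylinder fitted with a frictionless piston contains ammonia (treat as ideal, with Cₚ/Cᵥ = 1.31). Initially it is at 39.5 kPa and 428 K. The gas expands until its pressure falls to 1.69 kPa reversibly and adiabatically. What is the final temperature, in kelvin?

T₂ ≈ 203 K

Along an adiabat T P^((1−γ)/γ) is constant, so T₂ = T₁ (P₂/P₁)^((γ−1)/γ).
T₂ = 428 × (1.69/39.5)^(0.237) = 203 K.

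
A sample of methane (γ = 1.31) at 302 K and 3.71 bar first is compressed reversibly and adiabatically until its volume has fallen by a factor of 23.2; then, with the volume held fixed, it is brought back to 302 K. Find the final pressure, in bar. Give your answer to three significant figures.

Adiabatic step (PV^γ = const): P₂ = 3.71×23.2^(1.31) = 228.1 bar; T₂ = 302×23.2^(0.31) = 800.4 K.
Isochoric: P₃ = P₂(T₃/T₂) = 228.1 × (302/800.4) = 86.07 bar.

P₃ ≈ 86.1 bar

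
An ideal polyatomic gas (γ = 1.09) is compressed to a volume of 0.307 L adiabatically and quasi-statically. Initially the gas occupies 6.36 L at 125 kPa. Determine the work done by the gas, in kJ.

P₂ = P₁(V₁/V₂)^γ = 125×(6.36/0.307)^(1.09) = 3402 kPa.
For a reversible adiabat, W_by_gas = (P₁V₁ − P₂V₂)/(γ−1).
W_by = (125000×0.00636 − 3.402×10^6×0.000307) / (0.09) = -2770 J.

W ≈ -2.77 kJ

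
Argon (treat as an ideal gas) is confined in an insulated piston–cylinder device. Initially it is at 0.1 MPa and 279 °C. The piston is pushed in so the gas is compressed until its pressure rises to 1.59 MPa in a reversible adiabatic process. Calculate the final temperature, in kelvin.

Along an adiabat T P^((1−γ)/γ) is constant, so T₂ = T₁ (P₂/P₁)^((γ−1)/γ).
For a monatomic ideal gas γ = 5/3, so (γ−1)/γ = 2/5.
T₁ = 279 °C = 552.1 K.
T₂ = 552.1 × (1.59/0.1)^(2/5) = 1670 K.

T₂ ≈ 1670 K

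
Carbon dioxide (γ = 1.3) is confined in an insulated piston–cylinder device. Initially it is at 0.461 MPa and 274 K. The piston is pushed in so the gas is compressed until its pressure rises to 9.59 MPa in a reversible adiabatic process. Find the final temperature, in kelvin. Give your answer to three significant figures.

Adiabatic: T₂/T₁ = (P₂/P₁)^((γ−1)/γ).
T₂ = 274 × (9.59/0.461)^(0.231) = 552 K.

T₂ ≈ 552 K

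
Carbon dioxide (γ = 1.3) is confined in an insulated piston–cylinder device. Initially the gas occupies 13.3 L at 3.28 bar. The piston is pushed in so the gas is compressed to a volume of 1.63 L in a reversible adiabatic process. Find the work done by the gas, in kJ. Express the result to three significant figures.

P₂ = P₁(V₁/V₂)^γ = 3.28×(13.3/1.63)^(1.3) = 50.24 bar.
For a reversible adiabat, W_by_gas = (P₁V₁ − P₂V₂)/(γ−1).
W_by = (328000×0.0133 − 5.024×10^6×0.00163) / (0.3) = -12750 J.

W ≈ -12.8 kJ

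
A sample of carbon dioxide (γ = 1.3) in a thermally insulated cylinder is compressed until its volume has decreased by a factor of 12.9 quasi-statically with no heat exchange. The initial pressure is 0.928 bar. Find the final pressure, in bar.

P₂ ≈ 25.8 bar

Since PV^γ is constant along a reversible adiabat, P₂ = P₁ (V₁/V₂)^γ.
P₂ = 0.928 × 12.9^(1.3) = 25.78 bar.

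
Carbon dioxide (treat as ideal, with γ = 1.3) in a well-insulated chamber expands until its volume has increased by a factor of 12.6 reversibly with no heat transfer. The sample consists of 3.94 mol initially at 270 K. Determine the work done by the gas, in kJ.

Adiabatic: T₁V₁^(γ−1) = T₂V₂^(γ−1) ⇒ T₂ = T₁ (V₁/V₂)^(γ−1).
T₂ = 270 × (1/12.6)^(0.3) = 126.3 K.
Q = 0, so ΔU = W_on_gas = nCᵥΔT with Cᵥ = R/(γ−1) = 27.71 J/(mol·K).
ΔU = 3.94 × 27.71 × (126.3 − 270) = -15700 J.
Work done by the gas = −ΔU = 15700 J.

W ≈ 15.7 kJ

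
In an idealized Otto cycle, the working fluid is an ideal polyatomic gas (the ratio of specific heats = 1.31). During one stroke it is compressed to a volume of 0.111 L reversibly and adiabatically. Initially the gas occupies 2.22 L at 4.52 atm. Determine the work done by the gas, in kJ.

W ≈ -5.02 kJ

P₂ = P₁(V₁/V₂)^γ = 4.52×(2.22/0.111)^(1.31) = 228.8 atm.
For a reversible adiabat, W_by_gas = (P₁V₁ − P₂V₂)/(γ−1).
W_by = (458000×0.00222 − 2.318×10^7×0.000111) / (0.31) = -5022 J.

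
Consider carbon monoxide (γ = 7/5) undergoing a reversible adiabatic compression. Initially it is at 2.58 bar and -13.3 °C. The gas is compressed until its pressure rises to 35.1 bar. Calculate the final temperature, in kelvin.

T₂ ≈ 548 K

Adiabatic: T₂/T₁ = (P₂/P₁)^((γ−1)/γ).
T₁ = -13.3 °C = 259.8 K.
T₂ = 259.8 × (35.1/2.58)^(2/7) = 547.8 K.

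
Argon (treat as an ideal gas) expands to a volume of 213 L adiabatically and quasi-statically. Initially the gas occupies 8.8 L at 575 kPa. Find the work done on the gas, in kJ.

W ≈ -6.68 kJ

γ = 5/3 for a monatomic ideal gas.
P₂ = P₁(V₁/V₂)^γ = 575×(8.8/213)^(5/3) = 2.839 kPa.
For a reversible adiabat, W_by_gas = (P₁V₁ − P₂V₂)/(γ−1).
W_by = (575000×0.0088 − 2839×0.213) / (2/3) = 6683 J.
W_on_gas = −W_by = -6683 J.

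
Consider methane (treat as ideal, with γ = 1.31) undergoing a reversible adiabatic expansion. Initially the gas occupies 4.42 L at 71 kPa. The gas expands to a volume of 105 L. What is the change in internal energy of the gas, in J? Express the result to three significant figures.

P₂ = P₁(V₁/V₂)^γ = 71×(4.42/105)^(1.31) = 1.119 kPa.
For a reversible adiabat, W_by_gas = (P₁V₁ − P₂V₂)/(γ−1).
W_by = (71000×0.00442 − 1119×0.105) / (0.31) = 633.2 J.
Q = 0 ⇒ ΔU = −W_by = -633.2 J.

ΔU ≈ -633 J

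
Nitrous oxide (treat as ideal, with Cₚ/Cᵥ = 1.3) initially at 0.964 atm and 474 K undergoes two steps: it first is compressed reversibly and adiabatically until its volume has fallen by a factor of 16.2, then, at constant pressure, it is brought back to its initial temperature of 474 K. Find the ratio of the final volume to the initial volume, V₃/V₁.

V₃/V₁ ≈ 0.0268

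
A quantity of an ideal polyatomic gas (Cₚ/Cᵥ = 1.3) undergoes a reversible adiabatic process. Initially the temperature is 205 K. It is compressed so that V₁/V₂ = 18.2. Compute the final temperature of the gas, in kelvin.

Adiabatic: T₁V₁^(γ−1) = T₂V₂^(γ−1) ⇒ T₂ = T₁ (V₁/V₂)^(γ−1).
T₂ = 205 × 18.2^(0.3) = 489.5 K.

T₂ ≈ 490 K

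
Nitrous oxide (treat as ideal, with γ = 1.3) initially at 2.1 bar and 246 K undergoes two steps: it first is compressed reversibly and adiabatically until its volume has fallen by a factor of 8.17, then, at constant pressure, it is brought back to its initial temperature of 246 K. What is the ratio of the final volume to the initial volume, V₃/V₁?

Adiabatic step: V₂/V₁ = 0.1224; T₂ = T₁·8.17^(0.3) = 462 K.
Isobaric step: V₃/V₂ = T₃/T₂ = 246/462.
V₃/V₁ = (V₂/V₁)(V₃/V₂) = 0.1224 × (246/462) = 0.06518.

V₃/V₁ ≈ 0.0652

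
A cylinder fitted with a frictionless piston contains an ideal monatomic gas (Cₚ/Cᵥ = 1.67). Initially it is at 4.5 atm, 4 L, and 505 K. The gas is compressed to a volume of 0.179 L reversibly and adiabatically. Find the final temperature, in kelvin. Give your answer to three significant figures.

T₂ ≈ 4050 K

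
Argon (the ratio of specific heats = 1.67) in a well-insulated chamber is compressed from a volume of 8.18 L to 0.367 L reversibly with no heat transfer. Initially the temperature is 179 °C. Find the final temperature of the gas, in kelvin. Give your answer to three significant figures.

T₂ ≈ 3620 K

Adiabatic: T₁V₁^(γ−1) = T₂V₂^(γ−1) ⇒ T₂ = T₁ (V₁/V₂)^(γ−1).
T₁ = 179 °C = 452.1 K.
T₂ = 452.1 × (8.18/0.367)^(0.67) = 3618 K.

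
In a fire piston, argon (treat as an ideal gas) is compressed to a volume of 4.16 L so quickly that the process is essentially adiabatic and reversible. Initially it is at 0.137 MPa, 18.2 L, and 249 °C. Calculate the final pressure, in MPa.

Since PV^γ is constant along a reversible adiabat, P₂ = P₁ (V₁/V₂)^γ.
γ = 5/3 for a monatomic ideal gas.
P₂ = 0.137 × (18.2/4.16)^(5/3) = 1.603 MPa.

P₂ ≈ 1.60 MPa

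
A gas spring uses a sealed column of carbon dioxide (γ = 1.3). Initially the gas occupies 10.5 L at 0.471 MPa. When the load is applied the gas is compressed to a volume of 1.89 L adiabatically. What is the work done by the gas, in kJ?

W ≈ -11.1 kJ

P₂ = P₁(V₁/V₂)^γ = 0.471×(10.5/1.89)^(1.3) = 4.377 MPa.
For a reversible adiabat, W_by_gas = (P₁V₁ − P₂V₂)/(γ−1).
W_by = (471000×0.0105 − 4.377×10^6×0.00189) / (0.3) = -11090 J.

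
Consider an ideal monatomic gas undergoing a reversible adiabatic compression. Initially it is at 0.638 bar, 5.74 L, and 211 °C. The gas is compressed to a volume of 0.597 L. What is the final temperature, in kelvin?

T₂ ≈ 2190 K

For a reversible adiabat TV^(γ−1) is constant, so T₂ = T₁ (V₁/V₂)^(γ−1).
γ = 5/3 for a monatomic ideal gas.
T₁ = 211 °C = 484.1 K.
T₂ = 484.1 × (5.74/0.597)^(2/3) = 2189 K.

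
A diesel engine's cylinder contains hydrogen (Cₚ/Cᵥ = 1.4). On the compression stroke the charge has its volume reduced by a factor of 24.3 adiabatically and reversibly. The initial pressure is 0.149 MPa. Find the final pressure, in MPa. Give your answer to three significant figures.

P₂ ≈ 13.0 MPa

Adiabatic: P₁V₁^γ = P₂V₂^γ ⇒ P₂ = P₁ (V₁/V₂)^γ.
P₂ = 0.149 × 24.3^(1.4) = 12.97 MPa.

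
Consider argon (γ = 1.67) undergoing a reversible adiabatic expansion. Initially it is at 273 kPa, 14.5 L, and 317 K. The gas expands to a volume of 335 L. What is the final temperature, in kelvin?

Adiabatic: T₁V₁^(γ−1) = T₂V₂^(γ−1) ⇒ T₂ = T₁ (V₁/V₂)^(γ−1).
T₂ = 317 × (14.5/335)^(0.67) = 38.67 K.

T₂ ≈ 38.7 K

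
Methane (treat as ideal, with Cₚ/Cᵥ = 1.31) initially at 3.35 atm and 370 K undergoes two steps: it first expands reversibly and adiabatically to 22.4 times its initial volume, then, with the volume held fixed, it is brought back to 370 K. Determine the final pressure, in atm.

P₃ ≈ 0.150 atm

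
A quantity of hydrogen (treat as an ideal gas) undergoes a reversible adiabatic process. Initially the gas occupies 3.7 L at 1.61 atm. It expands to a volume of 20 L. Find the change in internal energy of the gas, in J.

γ = 7/5 for a diatomic ideal gas.
P₂ = P₁(V₁/V₂)^γ = 1.61×(3.7/20)^(7/5) = 0.1517 atm.
For a reversible adiabat, W_by_gas = (P₁V₁ − P₂V₂)/(γ−1).
W_by = (163100×0.0037 − 15370×0.02) / (2/5) = 740.6 J.
Q = 0 ⇒ ΔU = −W_by = -740.6 J.

ΔU ≈ -741 J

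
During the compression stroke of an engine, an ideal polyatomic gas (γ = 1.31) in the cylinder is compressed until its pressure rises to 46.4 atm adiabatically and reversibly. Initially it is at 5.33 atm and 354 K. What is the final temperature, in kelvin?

Adiabatic: T₂/T₁ = (P₂/P₁)^((γ−1)/γ).
T₂ = 354 × (46.4/5.33)^(0.237) = 590.7 K.

T₂ ≈ 591 K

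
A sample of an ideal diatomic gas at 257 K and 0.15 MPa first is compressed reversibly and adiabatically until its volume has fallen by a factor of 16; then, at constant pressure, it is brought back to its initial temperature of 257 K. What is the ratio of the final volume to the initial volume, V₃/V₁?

V₃/V₁ ≈ 0.0206

For a diatomic ideal gas γ = 7/5.
Adiabatic step: V₂/V₁ = 0.0625; T₂ = T₁·16^(2/5) = 779.1 K.
Isobaric step: V₃/V₂ = T₃/T₂ = 257/779.1.
V₃/V₁ = (V₂/V₁)(V₃/V₂) = 0.0625 × (257/779.1) = 0.02062.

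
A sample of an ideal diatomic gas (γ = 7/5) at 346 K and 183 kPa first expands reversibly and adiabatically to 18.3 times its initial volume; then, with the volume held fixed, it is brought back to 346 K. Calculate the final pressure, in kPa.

Adiabatic step (PV^γ = const): P₂ = 183×(1/18.3)^(7/5) = 3.126 kPa; T₂ = 346×(1/18.3)^(2/5) = 108.2 K.
Isochoric: P₃ = P₂(T₃/T₂) = 3.126 × (346/108.2) = 10 kPa.

P₃ ≈ 10.0 kPa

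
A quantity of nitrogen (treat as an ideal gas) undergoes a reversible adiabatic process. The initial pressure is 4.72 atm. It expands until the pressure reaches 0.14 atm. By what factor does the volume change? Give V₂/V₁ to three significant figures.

V₂/V₁ ≈ 12.3

From PV^γ = const, V₂/V₁ = (P₁/P₂)^(1/γ).
For a diatomic ideal gas γ = 7/5.
V₂/V₁ = (4.72/0.14)^(5/7) = 12.34.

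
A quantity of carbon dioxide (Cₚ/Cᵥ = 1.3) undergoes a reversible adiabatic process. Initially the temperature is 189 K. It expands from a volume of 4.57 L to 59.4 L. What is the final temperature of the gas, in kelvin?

T₂ ≈ 87.6 K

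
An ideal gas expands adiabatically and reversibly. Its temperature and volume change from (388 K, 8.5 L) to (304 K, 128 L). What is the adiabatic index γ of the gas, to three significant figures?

TV^(γ−1) = const ⇒ γ − 1 = ln(T₂/T₁) / ln(V₁/V₂).
γ = 1 + ln(304/388) / ln(8.5/128) = 1.09.

γ ≈ 1.09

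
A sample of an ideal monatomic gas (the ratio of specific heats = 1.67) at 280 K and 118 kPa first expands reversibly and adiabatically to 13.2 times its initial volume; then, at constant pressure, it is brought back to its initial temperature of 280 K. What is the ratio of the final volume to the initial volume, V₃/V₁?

V₃/V₁ ≈ 74.4

Adiabatic step: V₂/V₁ = 13.2; T₂ = T₁·(1/13.2)^(0.67) = 49.7 K.
Isobaric step: V₃/V₂ = T₃/T₂ = 280/49.7.
V₃/V₁ = (V₂/V₁)(V₃/V₂) = 13.2 × (280/49.7) = 74.36.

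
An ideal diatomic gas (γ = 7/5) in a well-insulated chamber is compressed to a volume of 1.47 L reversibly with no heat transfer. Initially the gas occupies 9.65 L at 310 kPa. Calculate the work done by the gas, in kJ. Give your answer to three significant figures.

P₂ = P₁(V₁/V₂)^γ = 310×(9.65/1.47)^(7/5) = 4320 kPa.
For a reversible adiabat, W_by_gas = (P₁V₁ − P₂V₂)/(γ−1).
W_by = (310000×0.00965 − 4.32×10^6×0.00147) / (2/5) = -8396 J.

W ≈ -8.40 kJ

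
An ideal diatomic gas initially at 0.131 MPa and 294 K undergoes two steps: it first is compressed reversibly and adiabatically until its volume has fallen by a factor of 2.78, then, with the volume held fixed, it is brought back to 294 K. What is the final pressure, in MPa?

For a diatomic ideal gas γ = 7/5.
Adiabatic step (PV^γ = const): P₂ = 0.131×2.78^(7/5) = 0.5482 MPa; T₂ = 294×2.78^(2/5) = 442.6 K.
Isochoric: P₃ = P₂(T₃/T₂) = 0.5482 × (294/442.6) = 0.3642 MPa.

P₃ ≈ 0.364 MPa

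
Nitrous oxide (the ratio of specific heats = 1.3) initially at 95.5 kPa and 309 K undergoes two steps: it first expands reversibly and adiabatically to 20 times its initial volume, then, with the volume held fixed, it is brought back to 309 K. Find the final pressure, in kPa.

P₃ ≈ 4.78 kPa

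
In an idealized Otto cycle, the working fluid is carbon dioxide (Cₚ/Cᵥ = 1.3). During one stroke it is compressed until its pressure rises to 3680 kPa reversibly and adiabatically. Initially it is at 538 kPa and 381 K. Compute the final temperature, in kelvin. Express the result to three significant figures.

Along an adiabat T P^((1−γ)/γ) is constant, so T₂ = T₁ (P₂/P₁)^((γ−1)/γ).
T₂ = 381 × (3680/538)^(0.231) = 593.8 K.

T₂ ≈ 594 K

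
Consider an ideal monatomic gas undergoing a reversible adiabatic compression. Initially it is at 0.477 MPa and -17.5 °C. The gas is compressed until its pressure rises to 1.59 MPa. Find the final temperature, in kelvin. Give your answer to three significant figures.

T₂ ≈ 414 K

Adiabatic: T₂/T₁ = (P₂/P₁)^((γ−1)/γ).
For a monatomic ideal gas γ = 5/3, so (γ−1)/γ = 2/5.
T₁ = -17.5 °C = 255.6 K.
T₂ = 255.6 × (1.59/0.477)^(2/5) = 413.8 K.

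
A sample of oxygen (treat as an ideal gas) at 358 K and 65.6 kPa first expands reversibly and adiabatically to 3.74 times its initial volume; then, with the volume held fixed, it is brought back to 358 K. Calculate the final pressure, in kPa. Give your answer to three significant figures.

For a diatomic ideal gas γ = 7/5.
Adiabatic step (PV^γ = const): P₂ = 65.6×(1/3.74)^(7/5) = 10.35 kPa; T₂ = 358×(1/3.74)^(2/5) = 211.2 K.
Isochoric: P₃ = P₂(T₃/T₂) = 10.35 × (358/211.2) = 17.54 kPa.

P₃ ≈ 17.5 kPa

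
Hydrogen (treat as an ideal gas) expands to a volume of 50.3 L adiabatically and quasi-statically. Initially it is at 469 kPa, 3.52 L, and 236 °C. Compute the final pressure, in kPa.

P₂ ≈ 11.3 kPa

Adiabatic: P₁V₁^γ = P₂V₂^γ ⇒ P₂ = P₁ (V₁/V₂)^γ.
γ = 7/5 for a diatomic ideal gas.
P₂ = 469 × (3.52/50.3)^(7/5) = 11.33 kPa.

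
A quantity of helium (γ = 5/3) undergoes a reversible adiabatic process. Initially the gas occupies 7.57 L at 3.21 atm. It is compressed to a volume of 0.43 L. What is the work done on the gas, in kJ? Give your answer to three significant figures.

W ≈ 21.3 kJ

P₂ = P₁(V₁/V₂)^γ = 3.21×(7.57/0.43)^(5/3) = 382.4 atm.
For a reversible adiabat, W_by_gas = (P₁V₁ − P₂V₂)/(γ−1).
W_by = (325300×0.00757 − 3.875×10^7×0.00043) / (2/3) = -21300 J.
W_on_gas = −W_by = 21300 J.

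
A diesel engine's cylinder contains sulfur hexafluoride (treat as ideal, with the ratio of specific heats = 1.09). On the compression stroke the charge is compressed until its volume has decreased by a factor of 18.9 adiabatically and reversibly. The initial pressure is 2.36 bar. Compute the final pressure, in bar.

Since PV^γ is constant along a reversible adiabat, P₂ = P₁ (V₁/V₂)^γ.
P₂ = 2.36 × 18.9^(1.09) = 58.11 bar.

P₂ ≈ 58.1 bar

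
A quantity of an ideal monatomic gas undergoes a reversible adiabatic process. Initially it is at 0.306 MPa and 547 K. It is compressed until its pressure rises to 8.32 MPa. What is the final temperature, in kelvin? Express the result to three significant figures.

T₂ ≈ 2050 K

Along an adiabat T P^((1−γ)/γ) is constant, so T₂ = T₁ (P₂/P₁)^((γ−1)/γ).
For a monatomic ideal gas γ = 5/3, so (γ−1)/γ = 2/5.
T₂ = 547 × (8.32/0.306)^(2/5) = 2050 K.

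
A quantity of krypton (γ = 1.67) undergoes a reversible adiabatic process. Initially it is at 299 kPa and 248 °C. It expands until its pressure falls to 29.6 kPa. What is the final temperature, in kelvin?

T₂ ≈ 206 K

Along an adiabat T P^((1−γ)/γ) is constant, so T₂ = T₁ (P₂/P₁)^((γ−1)/γ).
T₁ = 248 °C = 521.1 K.
T₂ = 521.1 × (29.6/299)^(0.401) = 206.1 K.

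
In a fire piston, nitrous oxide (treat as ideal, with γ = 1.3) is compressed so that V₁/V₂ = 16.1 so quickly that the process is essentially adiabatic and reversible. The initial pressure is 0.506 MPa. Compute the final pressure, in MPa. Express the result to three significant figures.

P₂ ≈ 18.8 MPa

Adiabatic: P₁V₁^γ = P₂V₂^γ ⇒ P₂ = P₁ (V₁/V₂)^γ.
P₂ = 0.506 × 16.1^(1.3) = 18.75 MPa.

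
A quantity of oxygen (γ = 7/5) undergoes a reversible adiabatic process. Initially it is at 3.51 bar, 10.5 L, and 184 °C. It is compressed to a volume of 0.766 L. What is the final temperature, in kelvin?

T₂ ≈ 1300 K

Adiabatic: T₁V₁^(γ−1) = T₂V₂^(γ−1) ⇒ T₂ = T₁ (V₁/V₂)^(γ−1).
T₁ = 184 °C = 457.1 K.
T₂ = 457.1 × (10.5/0.766)^(2/5) = 1303 K.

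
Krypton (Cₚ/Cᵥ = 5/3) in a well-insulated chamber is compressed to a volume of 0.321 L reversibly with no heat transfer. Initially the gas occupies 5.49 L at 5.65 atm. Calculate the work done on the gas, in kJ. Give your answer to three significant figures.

P₂ = P₁(V₁/V₂)^γ = 5.65×(5.49/0.321)^(5/3) = 641.4 atm.
For a reversible adiabat, W_by_gas = (P₁V₁ − P₂V₂)/(γ−1).
W_by = (572500×0.00549 − 6.499×10^7×0.000321) / (2/3) = -26580 J.
W_on_gas = −W_by = 26580 J.

W ≈ 26.6 kJ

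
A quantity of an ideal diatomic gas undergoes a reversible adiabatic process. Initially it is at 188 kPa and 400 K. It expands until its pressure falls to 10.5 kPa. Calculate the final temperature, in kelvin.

Adiabatic: T₂/T₁ = (P₂/P₁)^((γ−1)/γ).
For a diatomic ideal gas γ = 7/5, so (γ−1)/γ = 2/7.
T₂ = 400 × (10.5/188)^(2/7) = 175.4 K.

T₂ ≈ 175 K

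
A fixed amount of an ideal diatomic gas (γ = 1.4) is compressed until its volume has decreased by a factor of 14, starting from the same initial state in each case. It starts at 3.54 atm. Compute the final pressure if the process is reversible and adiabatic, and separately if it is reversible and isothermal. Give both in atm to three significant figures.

adiabatic: 142 atm; isothermal: 49.6 atm

Isothermal: P₂ = P₁(V₁/V₂) = 3.54×14 = 49.56 atm.
Adiabatic: P₂ = P₁(V₁/V₂)^γ = 3.54×14^(1.4) = 142.4 atm.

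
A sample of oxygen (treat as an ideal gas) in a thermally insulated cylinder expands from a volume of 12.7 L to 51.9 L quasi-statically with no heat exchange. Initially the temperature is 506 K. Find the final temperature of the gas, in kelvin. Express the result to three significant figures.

T₂ ≈ 288 K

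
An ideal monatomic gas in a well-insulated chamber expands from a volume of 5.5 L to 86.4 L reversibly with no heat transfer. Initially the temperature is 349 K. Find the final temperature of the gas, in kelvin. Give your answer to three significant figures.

T₂ ≈ 55.6 K

For a reversible adiabat TV^(γ−1) is constant, so T₂ = T₁ (V₁/V₂)^(γ−1).
For a monatomic ideal gas γ = 5/3, so γ−1 = 2/3.
T₂ = 349 × (5.5/86.4)^(2/3) = 55.64 K.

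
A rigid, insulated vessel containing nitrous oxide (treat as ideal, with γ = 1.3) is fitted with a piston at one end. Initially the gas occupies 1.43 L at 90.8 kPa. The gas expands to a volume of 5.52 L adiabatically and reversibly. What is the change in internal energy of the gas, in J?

ΔU ≈ -144 J

P₂ = P₁(V₁/V₂)^γ = 90.8×(1.43/5.52)^(1.3) = 15.69 kPa.
For a reversible adiabat, W_by_gas = (P₁V₁ − P₂V₂)/(γ−1).
W_by = (90800×0.00143 − 15690×0.00552) / (0.3) = 144.2 J.
Q = 0 ⇒ ΔU = −W_by = -144.2 J.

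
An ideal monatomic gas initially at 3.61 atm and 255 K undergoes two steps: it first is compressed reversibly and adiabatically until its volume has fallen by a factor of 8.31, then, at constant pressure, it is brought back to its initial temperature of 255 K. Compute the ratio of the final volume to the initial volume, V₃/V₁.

V₃/V₁ ≈ 0.0293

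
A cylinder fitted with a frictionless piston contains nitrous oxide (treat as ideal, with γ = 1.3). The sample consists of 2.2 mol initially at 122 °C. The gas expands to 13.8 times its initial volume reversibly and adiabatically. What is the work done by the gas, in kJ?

Adiabatic: T₁V₁^(γ−1) = T₂V₂^(γ−1) ⇒ T₂ = T₁ (V₁/V₂)^(γ−1).
T₁ = 122 °C = 395.1 K.
T₂ = 395.1 × (1/13.8)^(0.3) = 179.8 K.
Q = 0, so ΔU = W_on_gas = nCᵥΔT with Cᵥ = R/(γ−1) = 27.71 J/(mol·K).
ΔU = 2.2 × 27.71 × (179.8 − 395.1) = -13130 J.
Work done by the gas = −ΔU = 13130 J.

W ≈ 13.1 kJ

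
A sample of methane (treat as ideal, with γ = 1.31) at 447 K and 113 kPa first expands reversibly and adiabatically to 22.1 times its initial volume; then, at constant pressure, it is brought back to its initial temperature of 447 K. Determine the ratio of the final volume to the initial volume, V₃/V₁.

V₃/V₁ ≈ 57.7

Adiabatic step: V₂/V₁ = 22.1; T₂ = T₁·(1/22.1)^(0.31) = 171.2 K.
Isobaric step: V₃/V₂ = T₃/T₂ = 447/171.2.
V₃/V₁ = (V₂/V₁)(V₃/V₂) = 22.1 × (447/171.2) = 57.7.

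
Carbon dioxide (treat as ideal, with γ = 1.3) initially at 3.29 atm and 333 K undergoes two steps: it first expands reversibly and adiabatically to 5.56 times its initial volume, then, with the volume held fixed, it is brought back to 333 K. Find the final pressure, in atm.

P₃ ≈ 0.592 atm

Adiabatic step (PV^γ = const): P₂ = 3.29×(1/5.56)^(1.3) = 0.3537 atm; T₂ = 333×(1/5.56)^(0.3) = 199 K.
Isochoric: P₃ = P₂(T₃/T₂) = 0.3537 × (333/199) = 0.5917 atm.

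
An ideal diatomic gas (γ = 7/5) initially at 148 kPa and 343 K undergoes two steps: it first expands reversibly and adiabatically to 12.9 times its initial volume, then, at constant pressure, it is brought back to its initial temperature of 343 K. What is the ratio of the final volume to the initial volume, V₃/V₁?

V₃/V₁ ≈ 35.9

Adiabatic step: V₂/V₁ = 12.9; T₂ = T₁·(1/12.9)^(2/5) = 123.3 K.
Isobaric step: V₃/V₂ = T₃/T₂ = 343/123.3.
V₃/V₁ = (V₂/V₁)(V₃/V₂) = 12.9 × (343/123.3) = 35.88.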